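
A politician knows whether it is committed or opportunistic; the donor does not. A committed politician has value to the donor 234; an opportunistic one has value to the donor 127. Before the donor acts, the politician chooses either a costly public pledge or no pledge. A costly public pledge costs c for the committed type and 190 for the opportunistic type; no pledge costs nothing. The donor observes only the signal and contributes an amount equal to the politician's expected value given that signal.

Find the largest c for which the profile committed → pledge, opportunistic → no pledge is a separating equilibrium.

Under separation: pledge → committed (pays 234); no pledge → opportunistic (pays 127).
Opportunistic: 127 − 0 = 127 ≥ 234 − 190 = 44. Holds regardless of c. ✓
Committed: 234 − c ≥ 127 − 0, so c ≤ 234 − 127 = 107.

107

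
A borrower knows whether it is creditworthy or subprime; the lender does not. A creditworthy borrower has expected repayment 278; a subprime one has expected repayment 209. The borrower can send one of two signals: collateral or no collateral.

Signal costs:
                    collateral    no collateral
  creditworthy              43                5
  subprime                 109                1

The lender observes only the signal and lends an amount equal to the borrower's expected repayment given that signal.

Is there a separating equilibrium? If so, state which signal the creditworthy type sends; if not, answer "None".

collateral

Try creditworthy → collateral, subprime → no collateral:
  Under separation the lender infers type exactly: collateral → creditworthy (pays 278), no collateral → subprime (pays 209).
  Creditworthy: collateral gives 278 − 43 = 235; no collateral gives 209 − 5 = 204. No deviation. ✓
  Subprime: no collateral gives 209 − 1 = 208; collateral gives 278 − 109 = 169. No deviation. ✓
Both hold — the creditworthy type sends collateral.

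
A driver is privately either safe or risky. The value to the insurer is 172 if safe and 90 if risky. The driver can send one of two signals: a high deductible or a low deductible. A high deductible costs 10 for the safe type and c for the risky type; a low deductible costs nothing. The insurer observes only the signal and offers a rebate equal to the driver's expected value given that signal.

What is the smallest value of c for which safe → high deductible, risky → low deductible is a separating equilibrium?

82

Under separation: high deductible → safe (pays 172); low deductible → risky (pays 90).
Safe: 172 − 10 = 162 ≥ 90 − 0 = 90. Holds regardless of c. ✓
Risky: 90 − 0 ≥ 172 − c, so c ≥ 172 − 90 = 82.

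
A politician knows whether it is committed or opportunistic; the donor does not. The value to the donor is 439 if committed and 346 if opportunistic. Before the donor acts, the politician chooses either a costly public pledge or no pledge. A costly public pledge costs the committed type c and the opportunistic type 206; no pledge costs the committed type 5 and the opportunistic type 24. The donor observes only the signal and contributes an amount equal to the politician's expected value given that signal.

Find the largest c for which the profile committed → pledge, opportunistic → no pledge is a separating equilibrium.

98

Under separation: pledge → committed (pays 439); no pledge → opportunistic (pays 346).
Opportunistic: 346 − 24 = 322 ≥ 439 − 206 = 233. Holds regardless of c. ✓
Committed: 439 − c ≥ 346 − 5, so c ≤ 439 − 341 = 98.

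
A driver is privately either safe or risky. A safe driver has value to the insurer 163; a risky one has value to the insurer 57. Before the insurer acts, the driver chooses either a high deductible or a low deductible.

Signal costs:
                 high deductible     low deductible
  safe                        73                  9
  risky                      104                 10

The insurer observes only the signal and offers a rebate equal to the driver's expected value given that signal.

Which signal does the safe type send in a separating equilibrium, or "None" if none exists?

Try safe → high deductible, risky → low deductible:
  Under separation the insurer infers type exactly: high deductible → safe (pays 163), low deductible → risky (pays 57).
  Safe: high deductible gives 163 − 73 = 90; low deductible gives 57 − 9 = 48. No deviation. ✓
  Risky: low deductible gives 57 − 10 = 47; high deductible gives 163 − 104 = 59. Would deviate. ✗
Try safe → low deductible, risky → high deductible:
  Under separation the insurer infers type exactly: low deductible → safe (pays 163), high deductible → risky (pays 57).
  Safe: low deductible gives 163 − 9 = 154; high deductible gives 57 − 73 = -16. No deviation. ✓
  Risky: high deductible gives 57 − 104 = -47; low deductible gives 163 − 10 = 153. Would deviate. ✗
Neither assignment is incentive-compatible.

None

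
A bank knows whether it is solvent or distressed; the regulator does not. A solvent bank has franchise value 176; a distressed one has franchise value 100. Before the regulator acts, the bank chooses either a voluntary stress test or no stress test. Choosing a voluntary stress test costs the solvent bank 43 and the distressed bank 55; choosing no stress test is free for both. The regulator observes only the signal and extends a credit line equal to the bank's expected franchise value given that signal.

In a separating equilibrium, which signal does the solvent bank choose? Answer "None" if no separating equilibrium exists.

Try solvent → stress test, distressed → no stress test:
  Under separation the regulator infers type exactly: stress test → solvent (pays 176), no stress test → distressed (pays 100).
  Solvent: stress test gives 176 − 43 = 133; no stress test gives 100 − 0 = 100. No deviation. ✓
  Distressed: no stress test gives 100 − 0 = 100; stress test gives 176 − 55 = 121. Would deviate. ✗
Try solvent → no stress test, distressed → stress test:
  Under separation the regulator infers type exactly: no stress test → solvent (pays 176), stress test → distressed (pays 100).
  Solvent: no stress test gives 176 − 0 = 176; stress test gives 100 − 43 = 57. No deviation. ✓
  Distressed: stress test gives 100 − 55 = 45; no stress test gives 176 − 0 = 176. Would deviate. ✗
Neither assignment is incentive-compatible.

None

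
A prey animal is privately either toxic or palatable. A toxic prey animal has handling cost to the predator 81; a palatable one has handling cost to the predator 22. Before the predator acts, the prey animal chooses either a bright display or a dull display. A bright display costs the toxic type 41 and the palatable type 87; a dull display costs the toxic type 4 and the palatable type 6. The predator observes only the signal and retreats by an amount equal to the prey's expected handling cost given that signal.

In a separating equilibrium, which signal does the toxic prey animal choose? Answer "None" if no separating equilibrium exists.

bright display

Try toxic → bright display, palatable → dull display:
  Under separation the predator infers type exactly: bright display → toxic (pays 81), dull display → palatable (pays 22).
  Toxic: bright display gives 81 − 41 = 40; dull display gives 22 − 4 = 18. No deviation. ✓
  Palatable: dull display gives 22 − 6 = 16; bright display gives 81 − 87 = -6. No deviation. ✓
Both hold — the toxic type sends bright display.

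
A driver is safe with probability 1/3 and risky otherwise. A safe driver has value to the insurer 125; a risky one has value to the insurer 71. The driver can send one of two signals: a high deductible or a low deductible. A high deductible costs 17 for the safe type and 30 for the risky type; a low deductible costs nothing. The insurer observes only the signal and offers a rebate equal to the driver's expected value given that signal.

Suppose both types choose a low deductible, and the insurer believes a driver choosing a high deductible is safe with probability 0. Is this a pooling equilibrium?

Yes

On the equilibrium path (low deductible) the insurer holds the prior 1/3 and pays 1/3·125 + 2/3·71 = 89. Off-path (high deductible) belief 0 gives 0·125 + 1·71 = 71.
Safe: low deductible gives 89 − 0 = 89; high deductible gives 71 − 17 = 54. Stays. ✓
Risky: low deductible gives 89 − 0 = 89; high deductible gives 71 − 30 = 41. Stays. ✓
Beliefs are Bayes-consistent on-path and both types best-respond.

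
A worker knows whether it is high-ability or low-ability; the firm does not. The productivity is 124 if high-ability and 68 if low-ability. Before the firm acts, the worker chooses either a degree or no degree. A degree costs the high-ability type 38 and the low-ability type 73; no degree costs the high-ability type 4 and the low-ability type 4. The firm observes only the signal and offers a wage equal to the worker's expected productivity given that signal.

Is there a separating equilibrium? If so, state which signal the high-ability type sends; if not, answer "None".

Try high-ability → degree, low-ability → no degree:
  If types separate, degree earns payment 124 and no degree earns 68.
  High-ability: degree gives 124 − 38 = 86; no degree gives 68 − 4 = 64. No deviation. ✓
  Low-ability: no degree gives 68 − 4 = 64; degree gives 124 − 73 = 51. No deviation. ✓
Both hold — the high-ability type sends degree.

degree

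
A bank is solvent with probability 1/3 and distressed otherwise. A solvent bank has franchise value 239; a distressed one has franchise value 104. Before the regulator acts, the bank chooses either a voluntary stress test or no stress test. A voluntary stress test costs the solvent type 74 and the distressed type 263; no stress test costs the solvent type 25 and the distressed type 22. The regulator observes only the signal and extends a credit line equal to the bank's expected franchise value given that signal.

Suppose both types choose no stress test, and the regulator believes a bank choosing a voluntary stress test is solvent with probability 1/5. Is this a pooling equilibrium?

On the equilibrium path (no stress test) the regulator holds the prior 1/3 and pays 1/3·239 + 2/3·104 = 149. Off-path (stress test) belief 1/5 gives 1/5·239 + 4/5·104 = 131.
Solvent: no stress test gives 149 − 25 = 124; stress test gives 131 − 74 = 57. Stays. ✓
Distressed: no stress test gives 149 − 22 = 127; stress test gives 131 − 263 = -132. Stays. ✓
Beliefs are Bayes-consistent on-path and both types best-respond.

Yes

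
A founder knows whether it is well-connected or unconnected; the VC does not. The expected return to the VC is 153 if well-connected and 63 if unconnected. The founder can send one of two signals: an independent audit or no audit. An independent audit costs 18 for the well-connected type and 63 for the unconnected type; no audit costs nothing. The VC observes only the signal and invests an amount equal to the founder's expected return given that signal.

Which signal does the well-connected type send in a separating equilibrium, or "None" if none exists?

Try well-connected → audit, unconnected → no audit:
  Under separation the VC infers type exactly: audit → well-connected (pays 153), no audit → unconnected (pays 63).
  Well-connected: audit gives 153 − 18 = 135; no audit gives 63 − 0 = 63. No deviation. ✓
  Unconnected: no audit gives 63 − 0 = 63; audit gives 153 − 63 = 90. Would deviate. ✗
Try well-connected → no audit, unconnected → audit:
  Under separation the VC infers type exactly: no audit → well-connected (pays 153), audit → unconnected (pays 63).
  Well-connected: no audit gives 153 − 0 = 153; audit gives 63 − 18 = 45. No deviation. ✓
  Unconnected: audit gives 63 − 63 = 0; no audit gives 153 − 0 = 153. Would deviate. ✗
Neither assignment is incentive-compatible.

None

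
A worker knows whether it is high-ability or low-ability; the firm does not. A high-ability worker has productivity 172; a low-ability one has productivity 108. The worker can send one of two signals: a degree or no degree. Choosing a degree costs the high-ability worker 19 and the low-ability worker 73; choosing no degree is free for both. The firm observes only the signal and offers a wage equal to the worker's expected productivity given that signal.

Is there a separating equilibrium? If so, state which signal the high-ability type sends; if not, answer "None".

Try high-ability → degree, low-ability → no degree:
  Under separation the firm infers type exactly: degree → high-ability (pays 172), no degree → low-ability (pays 108).
  High-ability: degree gives 172 − 19 = 153; no degree gives 108 − 0 = 108. No deviation. ✓
  Low-ability: no degree gives 108 − 0 = 108; degree gives 172 − 73 = 99. No deviation. ✓
Both hold — the high-ability type sends degree.

degree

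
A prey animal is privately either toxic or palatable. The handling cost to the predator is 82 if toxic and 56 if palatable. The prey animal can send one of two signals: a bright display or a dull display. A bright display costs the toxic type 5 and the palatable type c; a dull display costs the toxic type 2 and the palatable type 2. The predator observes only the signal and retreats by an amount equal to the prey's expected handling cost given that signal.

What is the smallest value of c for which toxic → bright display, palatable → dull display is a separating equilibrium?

28

Under separation: bright display → toxic (pays 82); dull display → palatable (pays 56).
Toxic: 82 − 5 = 77 ≥ 56 − 2 = 54. Holds regardless of c. ✓
Palatable: 56 − 2 ≥ 82 − c, so c ≥ 82 − 54 = 28.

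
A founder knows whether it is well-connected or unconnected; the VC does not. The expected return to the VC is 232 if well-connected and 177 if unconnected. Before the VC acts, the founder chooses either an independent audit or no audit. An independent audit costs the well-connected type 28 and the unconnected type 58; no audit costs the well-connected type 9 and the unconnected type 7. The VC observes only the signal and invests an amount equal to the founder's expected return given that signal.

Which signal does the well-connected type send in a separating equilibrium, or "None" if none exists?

Try well-connected → audit, unconnected → no audit:
  If types separate, audit earns payment 232 and no audit earns 177.
  Well-connected: audit gives 232 − 28 = 204; no audit gives 177 − 9 = 168. No deviation. ✓
  Unconnected: no audit gives 177 − 7 = 170; audit gives 232 − 58 = 174. Would deviate. ✗
Try well-connected → no audit, unconnected → audit:
  If types separate, no audit earns payment 232 and audit earns 177.
  Well-connected: no audit gives 232 − 9 = 223; audit gives 177 − 28 = 149. No deviation. ✓
  Unconnected: audit gives 177 − 58 = 119; no audit gives 232 − 7 = 225. Would deviate. ✗
Neither assignment is incentive-compatible.

None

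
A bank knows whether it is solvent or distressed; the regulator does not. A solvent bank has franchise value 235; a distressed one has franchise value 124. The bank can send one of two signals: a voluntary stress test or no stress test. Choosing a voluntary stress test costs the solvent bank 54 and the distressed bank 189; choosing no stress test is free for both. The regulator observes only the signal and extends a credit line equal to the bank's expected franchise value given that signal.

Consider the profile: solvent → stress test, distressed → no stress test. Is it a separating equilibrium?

If types separate, stress test earns payment 235 and no stress test earns 124.
Solvent: stress test gives 235 − 54 = 181; no stress test gives 124 − 0 = 124. No deviation. ✓
Distressed: no stress test gives 124 − 0 = 124; stress test gives 235 − 189 = 46. No deviation. ✓
Both incentive constraints hold.

Yes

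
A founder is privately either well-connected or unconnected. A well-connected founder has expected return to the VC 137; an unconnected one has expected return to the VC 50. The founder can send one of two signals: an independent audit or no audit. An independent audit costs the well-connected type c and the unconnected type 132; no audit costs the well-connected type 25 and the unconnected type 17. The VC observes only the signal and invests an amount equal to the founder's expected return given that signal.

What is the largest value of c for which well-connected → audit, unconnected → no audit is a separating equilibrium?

Under separation: audit → well-connected (pays 137); no audit → unconnected (pays 50).
Unconnected: 50 − 17 = 33 ≥ 137 − 132 = 5. Holds regardless of c. ✓
Well-connected: 137 − c ≥ 50 − 25, so c ≤ 137 − 25 = 112.

112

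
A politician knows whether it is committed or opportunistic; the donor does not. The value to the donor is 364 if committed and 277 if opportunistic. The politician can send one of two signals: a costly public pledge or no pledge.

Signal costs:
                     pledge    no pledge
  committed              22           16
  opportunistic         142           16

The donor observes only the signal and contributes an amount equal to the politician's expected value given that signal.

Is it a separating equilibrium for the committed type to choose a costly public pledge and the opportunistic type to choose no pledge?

If types separate, pledge earns payment 364 and no pledge earns 277.
Committed: pledge gives 364 − 22 = 342; no pledge gives 277 − 16 = 261. No deviation. ✓
Opportunistic: no pledge gives 277 − 16 = 261; pledge gives 364 − 142 = 222. No deviation. ✓
Neither type gains from mimicking the other.

Yes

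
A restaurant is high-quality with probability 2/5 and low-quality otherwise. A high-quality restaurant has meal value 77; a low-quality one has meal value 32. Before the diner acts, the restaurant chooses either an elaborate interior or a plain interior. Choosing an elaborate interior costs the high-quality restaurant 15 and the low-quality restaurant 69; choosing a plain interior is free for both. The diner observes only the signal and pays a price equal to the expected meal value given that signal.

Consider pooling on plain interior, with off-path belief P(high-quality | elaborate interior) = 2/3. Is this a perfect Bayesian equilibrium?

Yes

At the pooled signal (plain interior) the diner holds the prior 2/5 and pays 2/5·77 + 3/5·32 = 50. Off-path (elaborate interior) belief 2/3 gives 2/3·77 + 1/3·32 = 62.
High-quality: plain interior gives 50 − 0 = 50; elaborate interior gives 62 − 15 = 47. Stays. ✓
Low-quality: plain interior gives 50 − 0 = 50; elaborate interior gives 62 − 69 = -7. Stays. ✓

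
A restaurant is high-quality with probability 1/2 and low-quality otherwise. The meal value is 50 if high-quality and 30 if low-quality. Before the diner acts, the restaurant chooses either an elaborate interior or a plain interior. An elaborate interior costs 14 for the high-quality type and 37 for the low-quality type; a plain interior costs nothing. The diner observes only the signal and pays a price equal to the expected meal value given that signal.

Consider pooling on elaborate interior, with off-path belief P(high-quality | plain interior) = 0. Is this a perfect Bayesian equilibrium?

No

At the pooled signal (elaborate interior) the diner holds the prior 1/2 and pays 1/2·50 + 1/2·30 = 40. Off-path (plain interior) belief 0 gives 0·50 + 1·30 = 30.
High-quality: elaborate interior gives 40 − 14 = 26; plain interior gives 30 − 0 = 30. Deviates. ✗
Low-quality: elaborate interior gives 40 − 37 = 3; plain interior gives 30 − 0 = 30. Deviates. ✗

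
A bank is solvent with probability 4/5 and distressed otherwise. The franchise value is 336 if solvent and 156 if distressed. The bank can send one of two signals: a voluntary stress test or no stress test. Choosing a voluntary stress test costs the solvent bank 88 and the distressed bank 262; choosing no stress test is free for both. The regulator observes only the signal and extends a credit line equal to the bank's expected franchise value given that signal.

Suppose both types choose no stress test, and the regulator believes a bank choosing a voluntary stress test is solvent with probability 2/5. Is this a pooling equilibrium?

At the pooled signal (no stress test) the regulator holds the prior 4/5 and pays 4/5·336 + 1/5·156 = 300. Off-path (stress test) belief 2/5 gives 2/5·336 + 3/5·156 = 228.
Solvent: no stress test gives 300 − 0 = 300; stress test gives 228 − 88 = 140. Stays. ✓
Distressed: no stress test gives 300 − 0 = 300; stress test gives 228 − 262 = -34. Stays. ✓

Yes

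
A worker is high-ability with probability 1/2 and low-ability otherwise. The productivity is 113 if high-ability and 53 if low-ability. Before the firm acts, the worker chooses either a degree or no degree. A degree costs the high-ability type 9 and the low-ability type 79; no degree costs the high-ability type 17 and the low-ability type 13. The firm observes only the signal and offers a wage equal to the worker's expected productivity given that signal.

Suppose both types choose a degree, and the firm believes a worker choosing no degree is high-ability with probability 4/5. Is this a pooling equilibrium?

No

At the pooled signal (degree) the firm holds the prior 1/2 and pays 1/2·113 + 1/2·53 = 83. Off-path (no degree) belief 4/5 gives 4/5·113 + 1/5·53 = 101.
High-ability: degree gives 83 − 9 = 74; no degree gives 101 − 17 = 84. Deviates. ✗
Low-ability: degree gives 83 − 79 = 4; no degree gives 101 − 13 = 88. Deviates. ✗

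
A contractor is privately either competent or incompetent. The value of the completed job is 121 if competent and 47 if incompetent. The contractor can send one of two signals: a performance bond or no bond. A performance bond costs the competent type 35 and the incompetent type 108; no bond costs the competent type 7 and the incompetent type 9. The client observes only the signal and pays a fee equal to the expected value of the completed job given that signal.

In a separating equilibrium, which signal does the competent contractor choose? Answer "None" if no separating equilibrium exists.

bond

Try competent → bond, incompetent → no bond:
  If types separate, bond earns payment 121 and no bond earns 47.
  Competent: bond gives 121 − 35 = 86; no bond gives 47 − 7 = 40. No deviation. ✓
  Incompetent: no bond gives 47 − 9 = 38; bond gives 121 − 108 = 13. No deviation. ✓
Both hold — the competent type sends bond.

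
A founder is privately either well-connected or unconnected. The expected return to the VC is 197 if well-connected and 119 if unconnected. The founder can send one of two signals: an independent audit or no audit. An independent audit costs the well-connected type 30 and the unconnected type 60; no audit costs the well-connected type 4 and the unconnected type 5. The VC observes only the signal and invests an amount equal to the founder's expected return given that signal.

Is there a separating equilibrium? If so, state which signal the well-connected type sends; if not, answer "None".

Try well-connected → audit, unconnected → no audit:
  Under separation the VC infers type exactly: audit → well-connected (pays 197), no audit → unconnected (pays 119).
  Well-connected: audit gives 197 − 30 = 167; no audit gives 119 − 4 = 115. No deviation. ✓
  Unconnected: no audit gives 119 − 5 = 114; audit gives 197 − 60 = 137. Would deviate. ✗
Try well-connected → no audit, unconnected → audit:
  Under separation the VC infers type exactly: no audit → well-connected (pays 197), audit → unconnected (pays 119).
  Well-connected: no audit gives 197 − 4 = 193; audit gives 119 − 30 = 89. No deviation. ✓
  Unconnected: audit gives 119 − 60 = 59; no audit gives 197 − 5 = 192. Would deviate. ✗
Neither assignment is incentive-compatible.

None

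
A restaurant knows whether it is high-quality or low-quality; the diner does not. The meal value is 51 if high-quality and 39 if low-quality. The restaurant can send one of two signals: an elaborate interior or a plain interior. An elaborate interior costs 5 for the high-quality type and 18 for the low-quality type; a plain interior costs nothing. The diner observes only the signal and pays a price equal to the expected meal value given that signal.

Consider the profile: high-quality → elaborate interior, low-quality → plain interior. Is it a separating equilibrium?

If types separate, elaborate interior earns payment 51 and plain interior earns 39.
High-quality: elaborate interior gives 51 − 5 = 46; plain interior gives 39 − 0 = 39. No deviation. ✓
Low-quality: plain interior gives 39 − 0 = 39; elaborate interior gives 51 − 18 = 33. No deviation. ✓
Neither type gains from mimicking the other.

Yes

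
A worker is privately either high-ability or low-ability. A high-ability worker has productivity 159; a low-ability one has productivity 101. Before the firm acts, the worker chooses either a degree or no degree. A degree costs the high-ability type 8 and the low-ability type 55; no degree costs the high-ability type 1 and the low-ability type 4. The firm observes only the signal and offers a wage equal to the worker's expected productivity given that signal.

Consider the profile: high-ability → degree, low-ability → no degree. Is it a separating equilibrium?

No

If types separate, degree earns payment 159 and no degree earns 101.
High-ability: degree gives 159 − 8 = 151; no degree gives 101 − 1 = 100. No deviation. ✓
Low-ability: no degree gives 101 − 4 = 97; degree gives 159 − 55 = 104. Would deviate. ✗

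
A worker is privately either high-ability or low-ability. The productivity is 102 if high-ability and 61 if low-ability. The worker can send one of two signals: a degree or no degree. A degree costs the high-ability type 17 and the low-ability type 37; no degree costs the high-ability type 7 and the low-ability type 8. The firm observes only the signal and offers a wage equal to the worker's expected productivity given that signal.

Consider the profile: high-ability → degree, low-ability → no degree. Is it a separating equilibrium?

No

If types separate, degree earns payment 102 and no degree earns 61.
High-ability: degree gives 102 − 17 = 85; no degree gives 61 − 7 = 54. No deviation. ✓
Low-ability: no degree gives 61 − 8 = 53; degree gives 102 − 37 = 65. Would deviate. ✗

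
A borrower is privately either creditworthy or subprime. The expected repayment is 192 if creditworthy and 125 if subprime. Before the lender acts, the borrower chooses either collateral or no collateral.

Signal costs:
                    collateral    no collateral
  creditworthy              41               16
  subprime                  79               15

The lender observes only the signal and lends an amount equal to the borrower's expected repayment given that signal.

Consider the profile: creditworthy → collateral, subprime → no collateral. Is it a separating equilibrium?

Under separation the lender infers type exactly: collateral → creditworthy (pays 192), no collateral → subprime (pays 125).
Creditworthy: collateral gives 192 − 41 = 151; no collateral gives 125 − 16 = 109. No deviation. ✓
Subprime: no collateral gives 125 − 15 = 110; collateral gives 192 − 79 = 113. Would deviate. ✗

No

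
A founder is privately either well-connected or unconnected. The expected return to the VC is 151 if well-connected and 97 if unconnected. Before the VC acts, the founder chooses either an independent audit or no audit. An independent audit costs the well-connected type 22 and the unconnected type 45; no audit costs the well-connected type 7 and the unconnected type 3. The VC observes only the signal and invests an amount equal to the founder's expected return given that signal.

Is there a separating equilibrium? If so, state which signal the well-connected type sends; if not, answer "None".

Try well-connected → audit, unconnected → no audit:
  If types separate, audit earns payment 151 and no audit earns 97.
  Well-connected: audit gives 151 − 22 = 129; no audit gives 97 − 7 = 90. No deviation. ✓
  Unconnected: no audit gives 97 − 3 = 94; audit gives 151 − 45 = 106. Would deviate. ✗
Try well-connected → no audit, unconnected → audit:
  If types separate, no audit earns payment 151 and audit earns 97.
  Well-connected: no audit gives 151 − 7 = 144; audit gives 97 − 22 = 75. No deviation. ✓
  Unconnected: audit gives 97 − 45 = 52; no audit gives 151 − 3 = 148. Would deviate. ✗
Neither assignment is incentive-compatible.

None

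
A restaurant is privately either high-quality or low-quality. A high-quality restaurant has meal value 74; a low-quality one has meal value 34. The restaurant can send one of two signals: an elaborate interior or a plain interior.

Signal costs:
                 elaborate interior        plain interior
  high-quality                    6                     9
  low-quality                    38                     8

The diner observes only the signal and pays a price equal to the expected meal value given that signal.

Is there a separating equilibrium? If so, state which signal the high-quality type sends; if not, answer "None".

Try high-quality → elaborate interior, low-quality → plain interior:
  If types separate, elaborate interior earns payment 74 and plain interior earns 34.
  High-quality: elaborate interior gives 74 − 6 = 68; plain interior gives 34 − 9 = 25. No deviation. ✓
  Low-quality: plain interior gives 34 − 8 = 26; elaborate interior gives 74 − 38 = 36. Would deviate. ✗
Try high-quality → plain interior, low-quality → elaborate interior:
  If types separate, plain interior earns payment 74 and elaborate interior earns 34.
  High-quality: plain interior gives 74 − 9 = 65; elaborate interior gives 34 − 6 = 28. No deviation. ✓
  Low-quality: elaborate interior gives 34 − 38 = -4; plain interior gives 74 − 8 = 66. Would deviate. ✗
Neither assignment is incentive-compatible.

None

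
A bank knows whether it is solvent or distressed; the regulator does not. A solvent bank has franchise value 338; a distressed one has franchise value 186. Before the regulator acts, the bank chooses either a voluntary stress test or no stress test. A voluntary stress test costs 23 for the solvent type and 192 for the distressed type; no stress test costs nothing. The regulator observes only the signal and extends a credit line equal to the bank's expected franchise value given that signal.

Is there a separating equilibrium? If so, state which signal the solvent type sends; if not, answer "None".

Try solvent → stress test, distressed → no stress test:
  Under separation the regulator infers type exactly: stress test → solvent (pays 338), no stress test → distressed (pays 186).
  Solvent: stress test gives 338 − 23 = 315; no stress test gives 186 − 0 = 186. No deviation. ✓
  Distressed: no stress test gives 186 − 0 = 186; stress test gives 338 − 192 = 146. No deviation. ✓
Both hold — the solvent type sends stress test.

stress test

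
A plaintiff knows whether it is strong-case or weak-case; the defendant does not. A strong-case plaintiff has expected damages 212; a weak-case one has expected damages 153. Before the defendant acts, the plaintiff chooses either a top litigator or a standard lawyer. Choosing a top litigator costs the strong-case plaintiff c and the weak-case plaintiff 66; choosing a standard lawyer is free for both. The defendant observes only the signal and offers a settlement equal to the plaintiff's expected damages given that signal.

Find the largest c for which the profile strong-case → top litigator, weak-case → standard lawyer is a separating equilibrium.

59

Under separation: top litigator → strong-case (pays 212); standard lawyer → weak-case (pays 153).
Weak-case: 153 − 0 = 153 ≥ 212 − 66 = 146. Holds regardless of c. ✓
Strong-case: 212 − c ≥ 153 − 0, so c ≤ 212 − 153 = 59.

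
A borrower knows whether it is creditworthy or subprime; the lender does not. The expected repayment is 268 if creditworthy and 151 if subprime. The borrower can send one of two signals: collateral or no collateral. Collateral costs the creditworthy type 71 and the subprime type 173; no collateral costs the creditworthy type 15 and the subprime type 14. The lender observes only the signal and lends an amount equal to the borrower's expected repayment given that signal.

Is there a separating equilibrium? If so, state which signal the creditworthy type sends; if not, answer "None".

Try creditworthy → collateral, subprime → no collateral:
  If types separate, collateral earns payment 268 and no collateral earns 151.
  Creditworthy: collateral gives 268 − 71 = 197; no collateral gives 151 − 15 = 136. No deviation. ✓
  Subprime: no collateral gives 151 − 14 = 137; collateral gives 268 − 173 = 95. No deviation. ✓
Both hold — the creditworthy type sends collateral.

collateral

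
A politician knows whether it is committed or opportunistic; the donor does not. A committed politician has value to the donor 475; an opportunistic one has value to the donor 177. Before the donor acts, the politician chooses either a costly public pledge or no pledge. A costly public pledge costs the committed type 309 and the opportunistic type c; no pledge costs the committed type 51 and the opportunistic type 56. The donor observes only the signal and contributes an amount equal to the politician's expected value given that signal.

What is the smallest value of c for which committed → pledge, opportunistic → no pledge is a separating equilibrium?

354

Under separation: pledge → committed (pays 475); no pledge → opportunistic (pays 177).
Committed: 475 − 309 = 166 ≥ 177 − 51 = 126. Holds regardless of c. ✓
Opportunistic: 177 − 56 ≥ 475 − c, so c ≥ 475 − 121 = 354.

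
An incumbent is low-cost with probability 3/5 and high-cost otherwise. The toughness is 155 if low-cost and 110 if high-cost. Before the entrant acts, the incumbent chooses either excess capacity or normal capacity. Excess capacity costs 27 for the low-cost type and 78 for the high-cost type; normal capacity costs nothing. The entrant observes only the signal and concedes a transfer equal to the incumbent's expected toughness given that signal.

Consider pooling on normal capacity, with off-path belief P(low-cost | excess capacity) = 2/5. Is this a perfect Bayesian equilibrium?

At the pooled signal (normal capacity) the entrant holds the prior 3/5 and pays 3/5·155 + 2/5·110 = 137. Off-path (excess capacity) belief 2/5 gives 2/5·155 + 3/5·110 = 128.
Low-cost: normal capacity gives 137 − 0 = 137; excess capacity gives 128 − 27 = 101. Stays. ✓
High-cost: normal capacity gives 137 − 0 = 137; excess capacity gives 128 − 78 = 50. Stays. ✓

Yes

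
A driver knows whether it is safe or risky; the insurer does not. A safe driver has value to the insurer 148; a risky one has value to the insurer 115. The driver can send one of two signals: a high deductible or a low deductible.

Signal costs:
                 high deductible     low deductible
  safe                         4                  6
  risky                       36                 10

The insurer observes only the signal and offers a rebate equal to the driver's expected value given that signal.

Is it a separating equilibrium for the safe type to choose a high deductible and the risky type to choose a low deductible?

No

If types separate, high deductible earns payment 148 and low deductible earns 115.
Safe: high deductible gives 148 − 4 = 144; low deductible gives 115 − 6 = 109. No deviation. ✓
Risky: low deductible gives 115 − 10 = 105; high deductible gives 148 − 36 = 112. Would deviate. ✗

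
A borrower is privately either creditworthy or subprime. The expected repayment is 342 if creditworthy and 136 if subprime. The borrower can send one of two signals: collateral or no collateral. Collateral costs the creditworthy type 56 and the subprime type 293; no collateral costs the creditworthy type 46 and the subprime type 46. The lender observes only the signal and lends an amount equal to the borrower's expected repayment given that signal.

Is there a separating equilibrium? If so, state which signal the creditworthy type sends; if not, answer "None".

collateral

Try creditworthy → collateral, subprime → no collateral:
  If types separate, collateral earns payment 342 and no collateral earns 136.
  Creditworthy: collateral gives 342 − 56 = 286; no collateral gives 136 − 46 = 90. No deviation. ✓
  Subprime: no collateral gives 136 − 46 = 90; collateral gives 342 − 293 = 49. No deviation. ✓
Both hold — the creditworthy type sends collateral.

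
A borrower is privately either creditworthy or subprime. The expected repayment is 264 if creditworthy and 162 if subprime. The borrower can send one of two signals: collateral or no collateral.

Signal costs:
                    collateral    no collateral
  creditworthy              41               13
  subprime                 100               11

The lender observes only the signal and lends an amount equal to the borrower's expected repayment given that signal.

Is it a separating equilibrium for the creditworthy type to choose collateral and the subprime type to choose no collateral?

Under separation the lender infers type exactly: collateral → creditworthy (pays 264), no collateral → subprime (pays 162).
Creditworthy: collateral gives 264 − 41 = 223; no collateral gives 162 − 13 = 149. No deviation. ✓
Subprime: no collateral gives 162 − 11 = 151; collateral gives 264 − 100 = 164. Would deviate. ✗

No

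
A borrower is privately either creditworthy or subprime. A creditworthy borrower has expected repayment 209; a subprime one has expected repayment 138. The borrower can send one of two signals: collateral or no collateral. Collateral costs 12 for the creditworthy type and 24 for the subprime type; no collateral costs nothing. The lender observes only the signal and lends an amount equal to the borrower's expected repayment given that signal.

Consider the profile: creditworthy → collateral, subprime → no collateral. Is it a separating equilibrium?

No

If types separate, collateral earns payment 209 and no collateral earns 138.
Creditworthy: collateral gives 209 − 12 = 197; no collateral gives 138 − 0 = 138. No deviation. ✓
Subprime: no collateral gives 138 − 0 = 138; collateral gives 209 − 24 = 185. Would deviate. ✗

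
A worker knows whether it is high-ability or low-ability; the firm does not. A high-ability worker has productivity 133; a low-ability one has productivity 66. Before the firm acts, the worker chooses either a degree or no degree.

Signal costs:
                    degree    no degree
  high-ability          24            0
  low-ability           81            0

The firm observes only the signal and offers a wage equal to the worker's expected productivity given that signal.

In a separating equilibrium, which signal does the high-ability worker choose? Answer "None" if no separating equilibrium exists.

degree

Try high-ability → degree, low-ability → no degree:
  If types separate, degree earns payment 133 and no degree earns 66.
  High-ability: degree gives 133 − 24 = 109; no degree gives 66 − 0 = 66. No deviation. ✓
  Low-ability: no degree gives 66 − 0 = 66; degree gives 133 − 81 = 52. No deviation. ✓
Both hold — the high-ability type sends degree.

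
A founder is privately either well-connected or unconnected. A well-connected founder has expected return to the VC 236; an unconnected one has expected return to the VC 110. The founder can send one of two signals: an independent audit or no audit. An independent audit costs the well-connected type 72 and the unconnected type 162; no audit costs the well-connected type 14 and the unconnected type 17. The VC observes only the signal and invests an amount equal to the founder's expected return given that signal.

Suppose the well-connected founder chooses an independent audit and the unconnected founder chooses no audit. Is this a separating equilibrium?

Yes

If types separate, audit earns payment 236 and no audit earns 110.
Well-connected: audit gives 236 − 72 = 164; no audit gives 110 − 14 = 96. No deviation. ✓
Unconnected: no audit gives 110 − 17 = 93; audit gives 236 − 162 = 74. No deviation. ✓
Both incentive constraints hold.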